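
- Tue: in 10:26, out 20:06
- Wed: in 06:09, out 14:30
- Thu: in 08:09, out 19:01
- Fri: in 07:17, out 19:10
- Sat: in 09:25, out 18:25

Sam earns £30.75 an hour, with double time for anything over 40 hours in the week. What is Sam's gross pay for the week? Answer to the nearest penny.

£1830.65

Tue: 10:26–20:06 = 9 h 40 min
Wed: 06:09–14:30 = 8 h 21 min
Thu: 08:09–19:01 = 10 h 52 min
Fri: 07:17–19:10 = 11 h 53 min
Sat: 09:25–18:25 = 9 h 0 min
Total worked: 49 h 46 min = 2986 min.
Regular 40 h 0 min = 2400 min at £30.75/h; overtime 9 h 46 min = 586 min at £61.50/h.
Pay = (2400 × £30.75 + 586 × £61.50) ÷ 60 = £1830.65.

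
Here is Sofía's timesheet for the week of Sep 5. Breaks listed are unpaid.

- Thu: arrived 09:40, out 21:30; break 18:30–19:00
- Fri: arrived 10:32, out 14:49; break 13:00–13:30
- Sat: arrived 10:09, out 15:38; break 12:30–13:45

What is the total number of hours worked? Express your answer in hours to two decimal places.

Thu: 09:40–21:30 = 11 h 50 min; less 30 min break → 11 h 20 min
Fri: 10:32–14:49 = 4 h 17 min; less 30 min break → 3 h 47 min
Sat: 10:09–15:38 = 5 h 29 min; less 75 min break → 4 h 14 min
Total: 11 h 20 min + 3 h 47 min + 4 h 14 min = 19 h 21 min.

19.35 hours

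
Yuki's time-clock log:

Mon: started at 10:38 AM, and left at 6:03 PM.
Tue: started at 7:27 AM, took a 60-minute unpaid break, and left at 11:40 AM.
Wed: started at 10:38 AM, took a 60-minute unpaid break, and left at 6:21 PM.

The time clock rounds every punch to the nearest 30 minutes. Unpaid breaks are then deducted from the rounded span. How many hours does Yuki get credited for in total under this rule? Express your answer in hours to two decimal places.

17.50 hours

Mon: in 10:38 AM→10:30 AM, out 6:03 PM→6:00 PM; 7 h 30 min
Tue: in 7:27 AM→7:30 AM, out 11:40 AM→11:30 AM; 4 h 0 min − 60 min = 3 h 0 min
Wed: in 10:38 AM→10:30 AM, out 6:21 PM→6:30 PM; 8 h 0 min − 60 min = 7 h 0 min
Total credited: 17 h 30 min.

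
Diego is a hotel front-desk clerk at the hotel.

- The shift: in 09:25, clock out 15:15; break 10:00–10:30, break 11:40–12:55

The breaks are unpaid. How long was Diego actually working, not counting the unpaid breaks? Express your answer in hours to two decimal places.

4.08 hours

The shift: 09:25–15:15 = 5 h 50 min; less 105 min break → 4 h 5 min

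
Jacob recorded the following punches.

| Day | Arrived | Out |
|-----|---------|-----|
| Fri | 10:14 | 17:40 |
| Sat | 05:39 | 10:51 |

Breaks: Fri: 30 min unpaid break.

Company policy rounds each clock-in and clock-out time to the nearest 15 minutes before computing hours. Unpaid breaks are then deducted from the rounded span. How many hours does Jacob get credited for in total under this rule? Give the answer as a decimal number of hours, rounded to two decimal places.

Fri: in 10:14→10:15, out 17:40→17:45; 7 h 30 min − 30 min = 7 h 0 min
Sat: in 05:39→05:45, out 10:51→10:45; 5 h 0 min
Total credited: 12 h 0 min.

12.00 hours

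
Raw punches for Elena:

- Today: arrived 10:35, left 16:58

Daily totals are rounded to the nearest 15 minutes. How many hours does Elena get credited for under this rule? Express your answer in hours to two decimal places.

Today: 10:35–16:58 = 6 h 23 min → rounds to 6 h 30 min

6.50 hours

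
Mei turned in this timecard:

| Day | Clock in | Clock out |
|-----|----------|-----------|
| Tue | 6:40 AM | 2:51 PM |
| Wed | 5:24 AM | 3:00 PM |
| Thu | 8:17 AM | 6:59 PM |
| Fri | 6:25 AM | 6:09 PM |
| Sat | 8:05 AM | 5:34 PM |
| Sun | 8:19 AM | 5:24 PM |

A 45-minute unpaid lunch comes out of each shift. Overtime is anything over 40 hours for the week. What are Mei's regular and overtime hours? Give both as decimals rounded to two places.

Regular 40.00 hours, overtime 14.28 hours

Tue: 6:40 AM–2:51 PM = 8 h 11 min; less 45 min break → 7 h 26 min
Wed: 5:24 AM–3:00 PM = 9 h 36 min; less 45 min break → 8 h 51 min
Thu: 8:17 AM–6:59 PM = 10 h 42 min; less 45 min break → 9 h 57 min
Fri: 6:25 AM–6:09 PM = 11 h 44 min; less 45 min break → 10 h 59 min
Sat: 8:05 AM–5:34 PM = 9 h 29 min; less 45 min break → 8 h 44 min
Sun: 8:19 AM–5:24 PM = 9 h 5 min; less 45 min break → 8 h 20 min
Total worked: 54 h 17 min = 54.28 h.
Threshold 40 h → overtime 14 h 17 min, regular 40 h 0 min.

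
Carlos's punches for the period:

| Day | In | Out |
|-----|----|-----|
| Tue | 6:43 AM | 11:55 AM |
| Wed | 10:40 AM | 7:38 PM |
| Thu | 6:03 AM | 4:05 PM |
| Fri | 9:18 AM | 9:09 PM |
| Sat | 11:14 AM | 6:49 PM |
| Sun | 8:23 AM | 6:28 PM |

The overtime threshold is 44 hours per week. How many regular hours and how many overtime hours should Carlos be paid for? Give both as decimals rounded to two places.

Tue: 6:43 AM–11:55 AM = 5 h 12 min
Wed: 10:40 AM–7:38 PM = 8 h 58 min
Thu: 6:03 AM–4:05 PM = 10 h 2 min
Fri: 9:18 AM–9:09 PM = 11 h 51 min
Sat: 11:14 AM–6:49 PM = 7 h 35 min
Sun: 8:23 AM–6:28 PM = 10 h 5 min
Total worked: 53 h 43 min = 53.72 h.
Threshold 44 h → overtime 9 h 43 min, regular 44 h 0 min.

Regular 44.00 hours, overtime 9.72 hours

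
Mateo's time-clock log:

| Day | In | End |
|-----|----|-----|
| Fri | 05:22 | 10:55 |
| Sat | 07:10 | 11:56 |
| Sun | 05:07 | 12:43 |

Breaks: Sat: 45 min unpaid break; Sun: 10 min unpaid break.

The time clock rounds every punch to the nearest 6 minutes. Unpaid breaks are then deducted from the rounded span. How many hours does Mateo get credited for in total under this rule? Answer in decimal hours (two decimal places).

16.88 hours

Fri: in 05:22→05:24, out 10:55→10:54; 5 h 30 min
Sat: in 07:10→07:12, out 11:56→11:54; 4 h 42 min − 45 min = 3 h 57 min
Sun: in 05:07→05:06, out 12:43→12:42; 7 h 36 min − 10 min = 7 h 26 min
Total credited: 16 h 53 min.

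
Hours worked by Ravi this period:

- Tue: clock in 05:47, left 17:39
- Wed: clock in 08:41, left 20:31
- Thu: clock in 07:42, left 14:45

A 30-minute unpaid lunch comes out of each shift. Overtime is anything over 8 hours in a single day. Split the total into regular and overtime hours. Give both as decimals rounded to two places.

Regular 22.55 hours, overtime 6.70 hours

Tue: 05:47–17:39 = 11 h 52 min; less 30 min break → 11 h 22 min
Wed: 08:41–20:31 = 11 h 50 min; less 30 min break → 11 h 20 min
Thu: 07:42–14:45 = 7 h 3 min; less 30 min break → 6 h 33 min
Tue reg 8 h 0 min / OT 3 h 22 min; Wed reg 8 h 0 min / OT 3 h 20 min; Thu reg 6 h 33 min / OT 0 h 0 min.
Totals: regular 22 h 33 min, overtime 6 h 42 min.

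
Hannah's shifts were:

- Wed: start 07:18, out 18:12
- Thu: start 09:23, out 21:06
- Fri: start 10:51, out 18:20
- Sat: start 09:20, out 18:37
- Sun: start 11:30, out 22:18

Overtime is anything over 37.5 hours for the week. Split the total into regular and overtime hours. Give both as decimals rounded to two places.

Regular 37.50 hours, overtime 12.68 hours

Wed: 07:18–18:12 = 10 h 54 min
Thu: 09:23–21:06 = 11 h 43 min
Fri: 10:51–18:20 = 7 h 29 min
Sat: 09:20–18:37 = 9 h 17 min
Sun: 11:30–22:18 = 10 h 48 min
Total worked: 50 h 11 min = 50.18 h.
Threshold 37.5 h → overtime 12 h 41 min, regular 37 h 30 min.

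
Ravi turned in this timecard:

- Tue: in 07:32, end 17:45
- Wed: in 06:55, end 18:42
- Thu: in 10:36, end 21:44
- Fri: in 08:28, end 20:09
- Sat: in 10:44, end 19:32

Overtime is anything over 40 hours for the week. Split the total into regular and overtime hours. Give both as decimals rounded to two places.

Tue: 07:32–17:45 = 10 h 13 min
Wed: 06:55–18:42 = 11 h 47 min
Thu: 10:36–21:44 = 11 h 8 min
Fri: 08:28–20:09 = 11 h 41 min
Sat: 10:44–19:32 = 8 h 48 min
Total worked: 53 h 37 min = 53.62 h.
Threshold 40 h → overtime 13 h 37 min, regular 40 h 0 min.

Regular 40.00 hours, overtime 13.62 hours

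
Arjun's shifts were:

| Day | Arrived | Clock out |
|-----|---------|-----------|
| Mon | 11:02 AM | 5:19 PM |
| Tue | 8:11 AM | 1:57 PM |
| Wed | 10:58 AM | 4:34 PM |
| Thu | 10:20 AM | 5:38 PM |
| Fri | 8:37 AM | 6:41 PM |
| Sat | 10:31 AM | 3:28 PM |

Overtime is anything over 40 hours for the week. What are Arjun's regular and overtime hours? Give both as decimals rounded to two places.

Mon: 11:02 AM–5:19 PM = 6 h 17 min
Tue: 8:11 AM–1:57 PM = 5 h 46 min
Wed: 10:58 AM–4:34 PM = 5 h 36 min
Thu: 10:20 AM–5:38 PM = 7 h 18 min
Fri: 8:37 AM–6:41 PM = 10 h 4 min
Sat: 10:31 AM–3:28 PM = 4 h 57 min
Total worked: 39 h 58 min = 39.97 h.
Threshold 40 h → overtime 0 h 0 min, regular 39 h 58 min.

Regular 39.97 hours, overtime 0.00 hours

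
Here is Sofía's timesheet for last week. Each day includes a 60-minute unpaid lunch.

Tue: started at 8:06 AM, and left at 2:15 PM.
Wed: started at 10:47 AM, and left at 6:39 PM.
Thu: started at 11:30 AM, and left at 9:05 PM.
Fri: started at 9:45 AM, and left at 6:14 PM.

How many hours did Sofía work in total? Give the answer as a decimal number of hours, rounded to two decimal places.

Tue: 8:06 AM–2:15 PM = 6 h 9 min; less 60 min break → 5 h 9 min
Wed: 10:47 AM–6:39 PM = 7 h 52 min; less 60 min break → 6 h 52 min
Thu: 11:30 AM–9:05 PM = 9 h 35 min; less 60 min break → 8 h 35 min
Fri: 9:45 AM–6:14 PM = 8 h 29 min; less 60 min break → 7 h 29 min
Total: 5 h 9 min + 6 h 52 min + 8 h 35 min + 7 h 29 min = 28 h 5 min.

28.08 hours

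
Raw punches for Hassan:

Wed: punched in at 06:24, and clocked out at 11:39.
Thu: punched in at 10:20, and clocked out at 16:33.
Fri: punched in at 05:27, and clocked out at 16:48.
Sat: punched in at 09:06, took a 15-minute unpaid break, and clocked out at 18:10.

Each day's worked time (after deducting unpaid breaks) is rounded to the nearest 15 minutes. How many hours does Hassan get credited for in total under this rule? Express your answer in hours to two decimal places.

Wed: 06:24–11:39 = 5 h 15 min → rounds to 5 h 15 min
Thu: 10:20–16:33 = 6 h 13 min → rounds to 6 h 15 min
Fri: 05:27–16:48 = 11 h 21 min → rounds to 11 h 15 min
Sat: 09:06–18:10 = 9 h 4 min − 15 min = 8 h 49 min → rounds to 8 h 45 min
Total credited: 31 h 30 min.

31.50 hours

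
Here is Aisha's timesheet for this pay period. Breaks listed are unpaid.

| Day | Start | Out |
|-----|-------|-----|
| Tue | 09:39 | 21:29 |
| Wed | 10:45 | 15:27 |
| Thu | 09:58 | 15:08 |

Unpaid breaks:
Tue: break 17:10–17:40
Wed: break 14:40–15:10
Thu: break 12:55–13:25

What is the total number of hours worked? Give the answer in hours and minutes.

Tue: 09:39–21:29 = 11 h 50 min; less 30 min break → 11 h 20 min
Wed: 10:45–15:27 = 4 h 42 min; less 30 min break → 4 h 12 min
Thu: 09:58–15:08 = 5 h 10 min; less 30 min break → 4 h 40 min
Total: 11 h 20 min + 4 h 12 min + 4 h 40 min = 20 h 12 min.

20 h 12 min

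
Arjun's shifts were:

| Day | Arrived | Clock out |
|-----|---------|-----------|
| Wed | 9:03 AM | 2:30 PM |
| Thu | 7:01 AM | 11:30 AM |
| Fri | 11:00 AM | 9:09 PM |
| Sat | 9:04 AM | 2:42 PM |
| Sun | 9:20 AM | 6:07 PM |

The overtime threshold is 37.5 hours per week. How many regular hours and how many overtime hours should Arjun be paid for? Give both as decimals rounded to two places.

Wed: 9:03 AM–2:30 PM = 5 h 27 min
Thu: 7:01 AM–11:30 AM = 4 h 29 min
Fri: 11:00 AM–9:09 PM = 10 h 9 min
Sat: 9:04 AM–2:42 PM = 5 h 38 min
Sun: 9:20 AM–6:07 PM = 8 h 47 min
Total worked: 34 h 30 min = 34.50 h.
Threshold 37.5 h → overtime 0 h 0 min, regular 34 h 30 min.

Regular 34.50 hours, overtime 0.00 hours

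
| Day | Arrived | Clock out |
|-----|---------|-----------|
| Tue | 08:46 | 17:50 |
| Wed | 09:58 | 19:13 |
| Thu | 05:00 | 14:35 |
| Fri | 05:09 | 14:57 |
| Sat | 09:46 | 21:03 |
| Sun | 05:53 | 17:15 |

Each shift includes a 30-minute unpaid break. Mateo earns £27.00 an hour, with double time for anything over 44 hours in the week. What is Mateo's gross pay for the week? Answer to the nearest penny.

Tue: 08:46–17:50 = 9 h 4 min; less 30 min break → 8 h 34 min
Wed: 09:58–19:13 = 9 h 15 min; less 30 min break → 8 h 45 min
Thu: 05:00–14:35 = 9 h 35 min; less 30 min break → 9 h 5 min
Fri: 05:09–14:57 = 9 h 48 min; less 30 min break → 9 h 18 min
Sat: 09:46–21:03 = 11 h 17 min; less 30 min break → 10 h 47 min
Sun: 05:53–17:15 = 11 h 22 min; less 30 min break → 10 h 52 min
Total worked: 57 h 21 min = 3441 min.
Regular 44 h 0 min = 2640 min at £27.00/h; overtime 13 h 21 min = 801 min at £54.00/h.
Pay = (2640 × £27.00 + 801 × £54.00) ÷ 60 = £1908.90.

£1908.90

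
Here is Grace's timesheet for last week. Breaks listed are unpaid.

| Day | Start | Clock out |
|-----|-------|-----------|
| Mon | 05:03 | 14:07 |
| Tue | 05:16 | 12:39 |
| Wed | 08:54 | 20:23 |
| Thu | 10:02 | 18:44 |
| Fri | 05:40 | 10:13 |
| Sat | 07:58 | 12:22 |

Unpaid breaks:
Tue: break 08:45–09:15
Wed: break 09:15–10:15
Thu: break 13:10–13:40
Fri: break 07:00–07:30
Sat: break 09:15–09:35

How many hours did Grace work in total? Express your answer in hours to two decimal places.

42.75 hours

Mon: 05:03–14:07 = 9 h 4 min
Tue: 05:16–12:39 = 7 h 23 min; less 30 min break → 6 h 53 min
Wed: 08:54–20:23 = 11 h 29 min; less 60 min break → 10 h 29 min
Thu: 10:02–18:44 = 8 h 42 min; less 30 min break → 8 h 12 min
Fri: 05:40–10:13 = 4 h 33 min; less 30 min break → 4 h 3 min
Sat: 07:58–12:22 = 4 h 24 min; less 20 min break → 4 h 4 min
Total: 9 h 4 min + 6 h 53 min + 10 h 29 min + 8 h 12 min + 4 h 3 min + 4 h 4 min = 42 h 45 min.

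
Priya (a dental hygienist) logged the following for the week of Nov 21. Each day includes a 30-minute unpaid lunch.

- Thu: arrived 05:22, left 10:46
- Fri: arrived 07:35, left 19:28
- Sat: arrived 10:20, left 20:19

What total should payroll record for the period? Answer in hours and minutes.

25 h 46 min

Thu: 05:22–10:46 = 5 h 24 min; less 30 min break → 4 h 54 min
Fri: 07:35–19:28 = 11 h 53 min; less 30 min break → 11 h 23 min
Sat: 10:20–20:19 = 9 h 59 min; less 30 min break → 9 h 29 min
Total: 4 h 54 min + 11 h 23 min + 9 h 29 min = 25 h 46 min.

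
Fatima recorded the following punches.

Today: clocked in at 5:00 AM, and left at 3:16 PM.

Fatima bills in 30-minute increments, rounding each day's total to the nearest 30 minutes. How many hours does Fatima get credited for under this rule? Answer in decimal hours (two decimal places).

Today: 5:00 AM–3:16 PM = 10 h 16 min → rounds to 10 h 30 min

10.50 hours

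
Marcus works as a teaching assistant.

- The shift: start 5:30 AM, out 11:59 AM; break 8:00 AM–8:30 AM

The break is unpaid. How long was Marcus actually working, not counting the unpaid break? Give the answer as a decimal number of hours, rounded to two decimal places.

The shift: 5:30 AM–11:59 AM = 6 h 29 min; less 30 min break → 5 h 59 min

5.98 hours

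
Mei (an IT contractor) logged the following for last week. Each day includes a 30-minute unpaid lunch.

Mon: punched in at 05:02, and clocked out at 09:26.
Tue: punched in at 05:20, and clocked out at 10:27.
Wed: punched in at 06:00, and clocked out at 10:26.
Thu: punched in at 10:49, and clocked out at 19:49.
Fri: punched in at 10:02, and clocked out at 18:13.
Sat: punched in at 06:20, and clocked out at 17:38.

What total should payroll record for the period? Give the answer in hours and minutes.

39 h 26 min

Mon: 05:02–09:26 = 4 h 24 min; less 30 min break → 3 h 54 min
Tue: 05:20–10:27 = 5 h 7 min; less 30 min break → 4 h 37 min
Wed: 06:00–10:26 = 4 h 26 min; less 30 min break → 3 h 56 min
Thu: 10:49–19:49 = 9 h 0 min; less 30 min break → 8 h 30 min
Fri: 10:02–18:13 = 8 h 11 min; less 30 min break → 7 h 41 min
Sat: 06:20–17:38 = 11 h 18 min; less 30 min break → 10 h 48 min
Total: 3 h 54 min + 4 h 37 min + 3 h 56 min + 8 h 30 min + 7 h 41 min + 10 h 48 min = 39 h 26 min.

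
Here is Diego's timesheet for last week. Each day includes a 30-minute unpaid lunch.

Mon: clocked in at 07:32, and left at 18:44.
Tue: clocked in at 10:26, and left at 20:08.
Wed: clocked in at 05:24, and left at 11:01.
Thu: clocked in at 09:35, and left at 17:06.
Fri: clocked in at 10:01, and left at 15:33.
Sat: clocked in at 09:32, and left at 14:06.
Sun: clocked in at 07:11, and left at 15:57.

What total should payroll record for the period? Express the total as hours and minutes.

Mon: 07:32–18:44 = 11 h 12 min; less 30 min break → 10 h 42 min
Tue: 10:26–20:08 = 9 h 42 min; less 30 min break → 9 h 12 min
Wed: 05:24–11:01 = 5 h 37 min; less 30 min break → 5 h 7 min
Thu: 09:35–17:06 = 7 h 31 min; less 30 min break → 7 h 1 min
Fri: 10:01–15:33 = 5 h 32 min; less 30 min break → 5 h 2 min
Sat: 09:32–14:06 = 4 h 34 min; less 30 min break → 4 h 4 min
Sun: 07:11–15:57 = 8 h 46 min; less 30 min break → 8 h 16 min
Total: 10 h 42 min + 9 h 12 min + 5 h 7 min + 7 h 1 min + 5 h 2 min + 4 h 4 min + 8 h 16 min = 49 h 24 min.

49 h 24 min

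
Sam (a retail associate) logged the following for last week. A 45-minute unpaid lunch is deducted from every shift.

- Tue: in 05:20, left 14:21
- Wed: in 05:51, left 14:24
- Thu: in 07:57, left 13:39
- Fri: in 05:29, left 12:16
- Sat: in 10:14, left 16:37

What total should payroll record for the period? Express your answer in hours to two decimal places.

32.68 hours

Tue: 05:20–14:21 = 9 h 1 min; less 45 min break → 8 h 16 min
Wed: 05:51–14:24 = 8 h 33 min; less 45 min break → 7 h 48 min
Thu: 07:57–13:39 = 5 h 42 min; less 45 min break → 4 h 57 min
Fri: 05:29–12:16 = 6 h 47 min; less 45 min break → 6 h 2 min
Sat: 10:14–16:37 = 6 h 23 min; less 45 min break → 5 h 38 min
Total: 8 h 16 min + 7 h 48 min + 4 h 57 min + 6 h 2 min + 5 h 38 min = 32 h 41 min.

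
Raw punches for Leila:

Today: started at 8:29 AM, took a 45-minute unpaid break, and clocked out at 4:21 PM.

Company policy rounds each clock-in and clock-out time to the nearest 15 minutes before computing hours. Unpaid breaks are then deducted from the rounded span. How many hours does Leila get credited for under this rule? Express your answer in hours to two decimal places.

Today: in 8:29 AM→8:30 AM, out 4:21 PM→4:15 PM; 7 h 45 min − 45 min = 7 h 0 min

7.00 hours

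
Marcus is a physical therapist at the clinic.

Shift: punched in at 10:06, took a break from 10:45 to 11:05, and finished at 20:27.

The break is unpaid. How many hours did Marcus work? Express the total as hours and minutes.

10 h 1 min

Shift: 10:06–20:27 = 10 h 21 min; less 20 min break → 10 h 1 min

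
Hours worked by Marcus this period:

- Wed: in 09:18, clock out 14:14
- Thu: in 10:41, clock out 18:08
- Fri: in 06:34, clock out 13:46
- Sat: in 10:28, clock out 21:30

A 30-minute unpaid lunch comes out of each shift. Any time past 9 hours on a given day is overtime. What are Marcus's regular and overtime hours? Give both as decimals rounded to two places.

Wed: 09:18–14:14 = 4 h 56 min; less 30 min break → 4 h 26 min
Thu: 10:41–18:08 = 7 h 27 min; less 30 min break → 6 h 57 min
Fri: 06:34–13:46 = 7 h 12 min; less 30 min break → 6 h 42 min
Sat: 10:28–21:30 = 11 h 2 min; less 30 min break → 10 h 32 min
Wed reg 4 h 26 min / OT 0 h 0 min; Thu reg 6 h 57 min / OT 0 h 0 min; Fri reg 6 h 42 min / OT 0 h 0 min; Sat reg 9 h 0 min / OT 1 h 32 min.
Totals: regular 27 h 5 min, overtime 1 h 32 min.

Regular 27.08 hours, overtime 1.53 hours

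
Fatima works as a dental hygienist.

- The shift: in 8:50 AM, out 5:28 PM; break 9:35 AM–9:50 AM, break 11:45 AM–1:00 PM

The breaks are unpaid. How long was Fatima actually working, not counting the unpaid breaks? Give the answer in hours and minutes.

7 h 8 min

The shift: 8:50 AM–5:28 PM = 8 h 38 min; less 90 min break → 7 h 8 min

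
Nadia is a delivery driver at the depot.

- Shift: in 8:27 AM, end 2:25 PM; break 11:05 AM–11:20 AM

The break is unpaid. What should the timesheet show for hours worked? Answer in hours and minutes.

5 h 43 min

Shift: 8:27 AM–2:25 PM = 5 h 58 min; less 15 min break → 5 h 43 min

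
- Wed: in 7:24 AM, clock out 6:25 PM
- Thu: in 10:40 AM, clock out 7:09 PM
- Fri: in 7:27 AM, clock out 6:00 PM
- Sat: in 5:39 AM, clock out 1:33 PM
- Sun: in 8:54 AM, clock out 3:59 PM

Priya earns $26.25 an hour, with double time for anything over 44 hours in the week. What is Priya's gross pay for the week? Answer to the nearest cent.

Wed: 7:24 AM–6:25 PM = 11 h 1 min
Thu: 10:40 AM–7:09 PM = 8 h 29 min
Fri: 7:27 AM–6:00 PM = 10 h 33 min
Sat: 5:39 AM–1:33 PM = 7 h 54 min
Sun: 8:54 AM–3:59 PM = 7 h 5 min
Total worked: 45 h 2 min = 2702 min.
Regular 44 h 0 min = 2640 min at $26.25/h; overtime 1 h 2 min = 62 min at $52.50/h.
Pay = (2640 × $26.25 + 62 × $52.50) ÷ 60 = $1209.25.

$1209.25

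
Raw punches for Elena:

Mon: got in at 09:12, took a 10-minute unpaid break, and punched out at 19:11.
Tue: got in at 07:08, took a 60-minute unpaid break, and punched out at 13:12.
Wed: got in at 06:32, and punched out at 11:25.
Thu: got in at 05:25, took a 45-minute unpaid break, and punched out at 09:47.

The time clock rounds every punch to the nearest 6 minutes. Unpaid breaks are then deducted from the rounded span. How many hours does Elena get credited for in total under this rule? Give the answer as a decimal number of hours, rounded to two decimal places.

23.48 hours

Mon: in 09:12→09:12, out 19:11→19:12; 10 h 0 min − 10 min = 9 h 50 min
Tue: in 07:08→07:06, out 13:12→13:12; 6 h 6 min − 60 min = 5 h 6 min
Wed: in 06:32→06:30, out 11:25→11:24; 4 h 54 min
Thu: in 05:25→05:24, out 09:47→09:48; 4 h 24 min − 45 min = 3 h 39 min
Total credited: 23 h 29 min.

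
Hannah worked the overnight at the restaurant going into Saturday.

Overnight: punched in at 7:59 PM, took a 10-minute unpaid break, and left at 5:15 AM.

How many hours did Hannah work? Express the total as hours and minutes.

Overnight: 7:59 PM → midnight = 4 h 1 min; midnight → 5:15 AM = 5 h 15 min; span 9 h 16 min; less 10 min break → 9 h 6 min

9 h 6 min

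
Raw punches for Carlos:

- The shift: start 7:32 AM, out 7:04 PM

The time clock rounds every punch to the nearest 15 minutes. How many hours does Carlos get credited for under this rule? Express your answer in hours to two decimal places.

The shift: in 7:32 AM→7:30 AM, out 7:04 PM→7:00 PM; 11 h 30 min

11.50 hours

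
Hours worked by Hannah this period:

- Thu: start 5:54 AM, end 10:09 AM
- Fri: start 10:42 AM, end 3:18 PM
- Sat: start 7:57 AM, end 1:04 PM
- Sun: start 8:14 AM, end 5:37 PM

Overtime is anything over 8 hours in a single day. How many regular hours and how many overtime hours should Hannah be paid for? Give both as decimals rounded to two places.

Regular 21.97 hours, overtime 1.38 hours

Thu: 5:54 AM–10:09 AM = 4 h 15 min
Fri: 10:42 AM–3:18 PM = 4 h 36 min
Sat: 7:57 AM–1:04 PM = 5 h 7 min
Sun: 8:14 AM–5:37 PM = 9 h 23 min
Thu reg 4 h 15 min / OT 0 h 0 min; Fri reg 4 h 36 min / OT 0 h 0 min; Sat reg 5 h 7 min / OT 0 h 0 min; Sun reg 8 h 0 min / OT 1 h 23 min.
Totals: regular 21 h 58 min, overtime 1 h 23 min.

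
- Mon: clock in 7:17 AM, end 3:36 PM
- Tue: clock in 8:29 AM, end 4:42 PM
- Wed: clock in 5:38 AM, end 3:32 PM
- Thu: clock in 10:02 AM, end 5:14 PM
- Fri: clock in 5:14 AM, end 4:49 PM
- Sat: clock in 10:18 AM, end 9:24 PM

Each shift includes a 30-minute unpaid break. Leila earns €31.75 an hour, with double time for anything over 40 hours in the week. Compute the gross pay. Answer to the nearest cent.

Mon: 7:17 AM–3:36 PM = 8 h 19 min; less 30 min break → 7 h 49 min
Tue: 8:29 AM–4:42 PM = 8 h 13 min; less 30 min break → 7 h 43 min
Wed: 5:38 AM–3:32 PM = 9 h 54 min; less 30 min break → 9 h 24 min
Thu: 10:02 AM–5:14 PM = 7 h 12 min; less 30 min break → 6 h 42 min
Fri: 5:14 AM–4:49 PM = 11 h 35 min; less 30 min break → 11 h 5 min
Sat: 10:18 AM–9:24 PM = 11 h 6 min; less 30 min break → 10 h 36 min
Total worked: 53 h 19 min = 3199 min.
Regular 40 h 0 min = 2400 min at €31.75/h; overtime 13 h 19 min = 799 min at €63.50/h.
Pay = (2400 × €31.75 + 799 × €63.50) ÷ 60 = €2115.61.

€2115.61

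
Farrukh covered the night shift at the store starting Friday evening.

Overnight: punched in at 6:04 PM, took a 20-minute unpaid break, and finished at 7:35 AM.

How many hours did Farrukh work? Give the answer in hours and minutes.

13 h 11 min

Overnight: 6:04 PM → midnight = 5 h 56 min; midnight → 7:35 AM = 7 h 35 min; span 13 h 31 min; less 20 min break → 13 h 11 min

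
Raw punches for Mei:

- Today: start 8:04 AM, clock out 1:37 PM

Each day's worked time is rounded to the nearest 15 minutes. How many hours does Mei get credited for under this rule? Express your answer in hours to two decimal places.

5.50 hours

Today: 8:04 AM–1:37 PM = 5 h 33 min → rounds to 5 h 30 min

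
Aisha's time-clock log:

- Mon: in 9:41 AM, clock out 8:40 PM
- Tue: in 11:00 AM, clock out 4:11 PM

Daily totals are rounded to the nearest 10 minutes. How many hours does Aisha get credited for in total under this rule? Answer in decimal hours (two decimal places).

Mon: 9:41 AM–8:40 PM = 10 h 59 min → rounds to 11 h 0 min
Tue: 11:00 AM–4:11 PM = 5 h 11 min → rounds to 5 h 10 min
Total credited: 16 h 10 min.

16.17 hours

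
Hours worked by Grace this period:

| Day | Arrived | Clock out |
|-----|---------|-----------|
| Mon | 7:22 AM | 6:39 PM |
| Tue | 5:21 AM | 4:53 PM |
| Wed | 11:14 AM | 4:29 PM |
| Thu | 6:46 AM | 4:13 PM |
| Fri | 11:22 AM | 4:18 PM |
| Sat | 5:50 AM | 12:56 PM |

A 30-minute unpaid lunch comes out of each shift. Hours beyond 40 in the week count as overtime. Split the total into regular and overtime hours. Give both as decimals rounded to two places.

Regular 40.00 hours, overtime 6.55 hours

Mon: 7:22 AM–6:39 PM = 11 h 17 min; less 30 min break → 10 h 47 min
Tue: 5:21 AM–4:53 PM = 11 h 32 min; less 30 min break → 11 h 2 min
Wed: 11:14 AM–4:29 PM = 5 h 15 min; less 30 min break → 4 h 45 min
Thu: 6:46 AM–4:13 PM = 9 h 27 min; less 30 min break → 8 h 57 min
Fri: 11:22 AM–4:18 PM = 4 h 56 min; less 30 min break → 4 h 26 min
Sat: 5:50 AM–12:56 PM = 7 h 6 min; less 30 min break → 6 h 36 min
Total worked: 46 h 33 min = 46.55 h.
Threshold 40 h → overtime 6 h 33 min, regular 40 h 0 min.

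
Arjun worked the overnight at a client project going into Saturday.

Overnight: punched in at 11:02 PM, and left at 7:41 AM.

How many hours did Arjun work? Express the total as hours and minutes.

8 h 39 min

Overnight: 11:02 PM → midnight = 0 h 58 min; midnight → 7:41 AM = 7 h 41 min; span 8 h 39 min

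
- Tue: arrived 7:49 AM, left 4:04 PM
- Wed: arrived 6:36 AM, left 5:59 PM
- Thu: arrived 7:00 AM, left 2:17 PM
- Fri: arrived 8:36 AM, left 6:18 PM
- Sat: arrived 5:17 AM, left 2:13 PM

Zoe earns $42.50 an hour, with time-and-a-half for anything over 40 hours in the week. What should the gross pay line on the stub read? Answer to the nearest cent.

$2053.81

Tue: 7:49 AM–4:04 PM = 8 h 15 min
Wed: 6:36 AM–5:59 PM = 11 h 23 min
Thu: 7:00 AM–2:17 PM = 7 h 17 min
Fri: 8:36 AM–6:18 PM = 9 h 42 min
Sat: 5:17 AM–2:13 PM = 8 h 56 min
Total worked: 45 h 33 min = 2733 min.
Regular 40 h 0 min = 2400 min at $42.50/h; overtime 5 h 33 min = 333 min at $63.75/h.
Pay = (2400 × $42.50 + 333 × $63.75) ÷ 60 = $2053.81.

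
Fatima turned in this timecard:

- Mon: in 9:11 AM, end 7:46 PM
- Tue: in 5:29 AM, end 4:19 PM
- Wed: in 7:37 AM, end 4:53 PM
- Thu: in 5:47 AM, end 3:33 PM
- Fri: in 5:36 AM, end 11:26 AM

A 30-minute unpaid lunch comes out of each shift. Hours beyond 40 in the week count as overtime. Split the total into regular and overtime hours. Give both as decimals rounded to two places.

Mon: 9:11 AM–7:46 PM = 10 h 35 min; less 30 min break → 10 h 5 min
Tue: 5:29 AM–4:19 PM = 10 h 50 min; less 30 min break → 10 h 20 min
Wed: 7:37 AM–4:53 PM = 9 h 16 min; less 30 min break → 8 h 46 min
Thu: 5:47 AM–3:33 PM = 9 h 46 min; less 30 min break → 9 h 16 min
Fri: 5:36 AM–11:26 AM = 5 h 50 min; less 30 min break → 5 h 20 min
Total worked: 43 h 47 min = 43.78 h.
Threshold 40 h → overtime 3 h 47 min, regular 40 h 0 min.

Regular 40.00 hours, overtime 3.78 hours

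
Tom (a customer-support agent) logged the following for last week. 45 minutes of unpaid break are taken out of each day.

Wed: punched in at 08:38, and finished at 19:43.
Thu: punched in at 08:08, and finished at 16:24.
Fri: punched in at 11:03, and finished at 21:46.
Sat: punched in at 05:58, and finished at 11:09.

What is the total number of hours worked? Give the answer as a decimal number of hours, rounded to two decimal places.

32.25 hours

Wed: 08:38–19:43 = 11 h 5 min; less 45 min break → 10 h 20 min
Thu: 08:08–16:24 = 8 h 16 min; less 45 min break → 7 h 31 min
Fri: 11:03–21:46 = 10 h 43 min; less 45 min break → 9 h 58 min
Sat: 05:58–11:09 = 5 h 11 min; less 45 min break → 4 h 26 min
Total: 10 h 20 min + 7 h 31 min + 9 h 58 min + 4 h 26 min = 32 h 15 min.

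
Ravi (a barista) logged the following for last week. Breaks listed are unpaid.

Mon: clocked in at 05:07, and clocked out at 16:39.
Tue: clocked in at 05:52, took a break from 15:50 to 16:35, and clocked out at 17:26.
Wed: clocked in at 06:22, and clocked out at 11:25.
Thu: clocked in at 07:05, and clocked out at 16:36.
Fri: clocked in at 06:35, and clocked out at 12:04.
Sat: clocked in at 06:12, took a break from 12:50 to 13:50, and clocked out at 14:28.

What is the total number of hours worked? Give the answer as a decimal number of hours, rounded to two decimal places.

49.67 hours

Mon: 05:07–16:39 = 11 h 32 min
Tue: 05:52–17:26 = 11 h 34 min; less 45 min break → 10 h 49 min
Wed: 06:22–11:25 = 5 h 3 min
Thu: 07:05–16:36 = 9 h 31 min
Fri: 06:35–12:04 = 5 h 29 min
Sat: 06:12–14:28 = 8 h 16 min; less 60 min break → 7 h 16 min
Total: 11 h 32 min + 10 h 49 min + 5 h 3 min + 9 h 31 min + 5 h 29 min + 7 h 16 min = 49 h 40 min.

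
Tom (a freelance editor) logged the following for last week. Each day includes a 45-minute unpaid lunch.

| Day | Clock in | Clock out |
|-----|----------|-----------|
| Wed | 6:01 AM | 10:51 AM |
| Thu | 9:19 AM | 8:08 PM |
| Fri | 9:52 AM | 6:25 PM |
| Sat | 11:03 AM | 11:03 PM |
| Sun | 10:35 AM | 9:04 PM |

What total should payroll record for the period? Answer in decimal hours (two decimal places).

42.93 hours

Wed: 6:01 AM–10:51 AM = 4 h 50 min; less 45 min break → 4 h 5 min
Thu: 9:19 AM–8:08 PM = 10 h 49 min; less 45 min break → 10 h 4 min
Fri: 9:52 AM–6:25 PM = 8 h 33 min; less 45 min break → 7 h 48 min
Sat: 11:03 AM–11:03 PM = 12 h 0 min; less 45 min break → 11 h 15 min
Sun: 10:35 AM–9:04 PM = 10 h 29 min; less 45 min break → 9 h 44 min
Total: 4 h 5 min + 10 h 4 min + 7 h 48 min + 11 h 15 min + 9 h 44 min = 42 h 56 min.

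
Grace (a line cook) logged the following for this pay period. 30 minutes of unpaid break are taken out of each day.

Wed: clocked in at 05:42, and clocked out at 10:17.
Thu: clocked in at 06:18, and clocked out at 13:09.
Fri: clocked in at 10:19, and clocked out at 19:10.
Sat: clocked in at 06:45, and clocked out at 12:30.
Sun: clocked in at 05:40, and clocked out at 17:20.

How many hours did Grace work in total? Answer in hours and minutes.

35 h 12 min

Wed: 05:42–10:17 = 4 h 35 min; less 30 min break → 4 h 5 min
Thu: 06:18–13:09 = 6 h 51 min; less 30 min break → 6 h 21 min
Fri: 10:19–19:10 = 8 h 51 min; less 30 min break → 8 h 21 min
Sat: 06:45–12:30 = 5 h 45 min; less 30 min break → 5 h 15 min
Sun: 05:40–17:20 = 11 h 40 min; less 30 min break → 11 h 10 min
Total: 4 h 5 min + 6 h 21 min + 8 h 21 min + 5 h 15 min + 11 h 10 min = 35 h 12 min.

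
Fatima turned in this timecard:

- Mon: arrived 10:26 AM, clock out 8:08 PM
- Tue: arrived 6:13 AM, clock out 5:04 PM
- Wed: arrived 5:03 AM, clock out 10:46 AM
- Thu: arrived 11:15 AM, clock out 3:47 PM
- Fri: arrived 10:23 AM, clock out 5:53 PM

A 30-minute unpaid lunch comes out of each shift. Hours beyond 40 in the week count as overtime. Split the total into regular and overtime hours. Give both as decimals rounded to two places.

Regular 35.80 hours, overtime 0.00 hours

Mon: 10:26 AM–8:08 PM = 9 h 42 min; less 30 min break → 9 h 12 min
Tue: 6:13 AM–5:04 PM = 10 h 51 min; less 30 min break → 10 h 21 min
Wed: 5:03 AM–10:46 AM = 5 h 43 min; less 30 min break → 5 h 13 min
Thu: 11:15 AM–3:47 PM = 4 h 32 min; less 30 min break → 4 h 2 min
Fri: 10:23 AM–5:53 PM = 7 h 30 min; less 30 min break → 7 h 0 min
Total worked: 35 h 48 min = 35.80 h.
Threshold 40 h → overtime 0 h 0 min, regular 35 h 48 min.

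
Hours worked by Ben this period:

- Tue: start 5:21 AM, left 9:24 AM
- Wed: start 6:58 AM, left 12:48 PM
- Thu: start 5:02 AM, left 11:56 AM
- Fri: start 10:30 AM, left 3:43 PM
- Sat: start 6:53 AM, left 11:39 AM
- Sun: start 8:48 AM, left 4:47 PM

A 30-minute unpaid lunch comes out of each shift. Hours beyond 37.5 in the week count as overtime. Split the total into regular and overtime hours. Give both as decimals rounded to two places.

Tue: 5:21 AM–9:24 AM = 4 h 3 min; less 30 min break → 3 h 33 min
Wed: 6:58 AM–12:48 PM = 5 h 50 min; less 30 min break → 5 h 20 min
Thu: 5:02 AM–11:56 AM = 6 h 54 min; less 30 min break → 6 h 24 min
Fri: 10:30 AM–3:43 PM = 5 h 13 min; less 30 min break → 4 h 43 min
Sat: 6:53 AM–11:39 AM = 4 h 46 min; less 30 min break → 4 h 16 min
Sun: 8:48 AM–4:47 PM = 7 h 59 min; less 30 min break → 7 h 29 min
Total worked: 31 h 45 min = 31.75 h.
Threshold 37.5 h → overtime 0 h 0 min, regular 31 h 45 min.

Regular 31.75 hours, overtime 0.00 hours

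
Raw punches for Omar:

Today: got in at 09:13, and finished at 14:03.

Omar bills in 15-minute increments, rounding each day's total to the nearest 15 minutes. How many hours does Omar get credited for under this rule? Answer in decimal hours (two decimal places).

Today: 09:13–14:03 = 4 h 50 min → rounds to 4 h 45 min

4.75 hours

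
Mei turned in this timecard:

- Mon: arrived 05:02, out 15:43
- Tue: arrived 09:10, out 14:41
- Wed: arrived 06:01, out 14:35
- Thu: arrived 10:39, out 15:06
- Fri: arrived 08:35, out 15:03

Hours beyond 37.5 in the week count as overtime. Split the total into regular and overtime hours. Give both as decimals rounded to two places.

Mon: 05:02–15:43 = 10 h 41 min
Tue: 09:10–14:41 = 5 h 31 min
Wed: 06:01–14:35 = 8 h 34 min
Thu: 10:39–15:06 = 4 h 27 min
Fri: 08:35–15:03 = 6 h 28 min
Total worked: 35 h 41 min = 35.68 h.
Threshold 37.5 h → overtime 0 h 0 min, regular 35 h 41 min.

Regular 35.68 hours, overtime 0.00 hours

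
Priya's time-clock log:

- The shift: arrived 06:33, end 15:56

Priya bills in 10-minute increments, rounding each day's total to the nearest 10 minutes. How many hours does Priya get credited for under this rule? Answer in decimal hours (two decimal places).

The shift: 06:33–15:56 = 9 h 23 min → rounds to 9 h 20 min

9.33 hours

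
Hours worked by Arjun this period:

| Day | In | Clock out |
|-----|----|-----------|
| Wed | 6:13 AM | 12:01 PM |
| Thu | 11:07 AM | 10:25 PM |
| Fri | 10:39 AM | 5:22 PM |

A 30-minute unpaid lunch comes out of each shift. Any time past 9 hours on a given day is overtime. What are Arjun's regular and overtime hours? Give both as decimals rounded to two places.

Regular 20.52 hours, overtime 1.80 hours

Wed: 6:13 AM–12:01 PM = 5 h 48 min; less 30 min break → 5 h 18 min
Thu: 11:07 AM–10:25 PM = 11 h 18 min; less 30 min break → 10 h 48 min
Fri: 10:39 AM–5:22 PM = 6 h 43 min; less 30 min break → 6 h 13 min
Wed reg 5 h 18 min / OT 0 h 0 min; Thu reg 9 h 0 min / OT 1 h 48 min; Fri reg 6 h 13 min / OT 0 h 0 min.
Totals: regular 20 h 31 min, overtime 1 h 48 min.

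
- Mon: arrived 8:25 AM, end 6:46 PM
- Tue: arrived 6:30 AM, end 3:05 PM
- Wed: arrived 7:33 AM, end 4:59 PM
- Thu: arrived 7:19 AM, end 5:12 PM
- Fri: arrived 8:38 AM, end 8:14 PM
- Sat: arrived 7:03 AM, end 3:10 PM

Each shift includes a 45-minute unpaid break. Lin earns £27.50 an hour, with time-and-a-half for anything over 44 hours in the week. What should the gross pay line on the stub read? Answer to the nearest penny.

£1600.50

Mon: 8:25 AM–6:46 PM = 10 h 21 min; less 45 min break → 9 h 36 min
Tue: 6:30 AM–3:05 PM = 8 h 35 min; less 45 min break → 7 h 50 min
Wed: 7:33 AM–4:59 PM = 9 h 26 min; less 45 min break → 8 h 41 min
Thu: 7:19 AM–5:12 PM = 9 h 53 min; less 45 min break → 9 h 8 min
Fri: 8:38 AM–8:14 PM = 11 h 36 min; less 45 min break → 10 h 51 min
Sat: 7:03 AM–3:10 PM = 8 h 7 min; less 45 min break → 7 h 22 min
Total worked: 53 h 28 min = 3208 min.
Regular 44 h 0 min = 2640 min at £27.50/h; overtime 9 h 28 min = 568 min at £41.25/h.
Pay = (2640 × £27.50 + 568 × £41.25) ÷ 60 = £1600.50.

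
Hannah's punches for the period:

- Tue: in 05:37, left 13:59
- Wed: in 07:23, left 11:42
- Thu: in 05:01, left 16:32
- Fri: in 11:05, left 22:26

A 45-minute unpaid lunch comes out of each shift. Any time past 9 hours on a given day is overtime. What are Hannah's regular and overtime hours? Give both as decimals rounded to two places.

Regular 29.18 hours, overtime 3.37 hours

Tue: 05:37–13:59 = 8 h 22 min; less 45 min break → 7 h 37 min
Wed: 07:23–11:42 = 4 h 19 min; less 45 min break → 3 h 34 min
Thu: 05:01–16:32 = 11 h 31 min; less 45 min break → 10 h 46 min
Fri: 11:05–22:26 = 11 h 21 min; less 45 min break → 10 h 36 min
Tue reg 7 h 37 min / OT 0 h 0 min; Wed reg 3 h 34 min / OT 0 h 0 min; Thu reg 9 h 0 min / OT 1 h 46 min; Fri reg 9 h 0 min / OT 1 h 36 min.
Totals: regular 29 h 11 min, overtime 3 h 22 min.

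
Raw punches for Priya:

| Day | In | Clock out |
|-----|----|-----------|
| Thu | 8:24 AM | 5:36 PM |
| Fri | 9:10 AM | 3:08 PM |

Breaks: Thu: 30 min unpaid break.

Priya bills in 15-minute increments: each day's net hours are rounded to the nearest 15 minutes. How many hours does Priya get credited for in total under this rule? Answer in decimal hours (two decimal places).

14.75 hours

Thu: 8:24 AM–5:36 PM = 9 h 12 min − 30 min = 8 h 42 min → rounds to 8 h 45 min
Fri: 9:10 AM–3:08 PM = 5 h 58 min → rounds to 6 h 0 min
Total credited: 14 h 45 min.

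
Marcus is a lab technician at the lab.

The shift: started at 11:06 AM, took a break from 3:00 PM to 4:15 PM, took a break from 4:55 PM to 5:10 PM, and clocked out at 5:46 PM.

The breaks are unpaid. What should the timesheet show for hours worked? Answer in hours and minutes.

The shift: 11:06 AM–5:46 PM = 6 h 40 min; less 90 min break → 5 h 10 min

5 h 10 min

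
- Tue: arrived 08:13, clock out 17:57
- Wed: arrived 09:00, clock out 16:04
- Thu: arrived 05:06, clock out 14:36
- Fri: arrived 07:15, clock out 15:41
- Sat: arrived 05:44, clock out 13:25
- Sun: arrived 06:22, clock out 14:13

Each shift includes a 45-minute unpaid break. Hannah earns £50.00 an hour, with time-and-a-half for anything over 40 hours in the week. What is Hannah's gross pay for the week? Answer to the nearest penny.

Tue: 08:13–17:57 = 9 h 44 min; less 45 min break → 8 h 59 min
Wed: 09:00–16:04 = 7 h 4 min; less 45 min break → 6 h 19 min
Thu: 05:06–14:36 = 9 h 30 min; less 45 min break → 8 h 45 min
Fri: 07:15–15:41 = 8 h 26 min; less 45 min break → 7 h 41 min
Sat: 05:44–13:25 = 7 h 41 min; less 45 min break → 6 h 56 min
Sun: 06:22–14:13 = 7 h 51 min; less 45 min break → 7 h 6 min
Total worked: 45 h 46 min = 2746 min.
Regular 40 h 0 min = 2400 min at £50.00/h; overtime 5 h 46 min = 346 min at £75.00/h.
Pay = (2400 × £50.00 + 346 × £75.00) ÷ 60 = £2432.50.

£2432.50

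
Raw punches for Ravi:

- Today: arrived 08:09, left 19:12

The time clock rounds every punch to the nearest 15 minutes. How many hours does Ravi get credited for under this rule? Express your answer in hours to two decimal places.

Today: in 08:09→08:15, out 19:12→19:15; 11 h 0 min

11.00 hours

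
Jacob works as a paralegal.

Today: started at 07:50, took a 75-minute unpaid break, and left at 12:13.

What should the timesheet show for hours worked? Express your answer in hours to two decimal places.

3.13 hours

Today: 07:50–12:13 = 4 h 23 min; less 75 min break → 3 h 8 min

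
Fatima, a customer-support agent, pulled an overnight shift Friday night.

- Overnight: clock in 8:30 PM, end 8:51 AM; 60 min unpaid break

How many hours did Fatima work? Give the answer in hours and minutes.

11 h 21 min

Overnight: 8:30 PM → midnight = 3 h 30 min; midnight → 8:51 AM = 8 h 51 min; span 12 h 21 min; less 60 min break → 11 h 21 min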